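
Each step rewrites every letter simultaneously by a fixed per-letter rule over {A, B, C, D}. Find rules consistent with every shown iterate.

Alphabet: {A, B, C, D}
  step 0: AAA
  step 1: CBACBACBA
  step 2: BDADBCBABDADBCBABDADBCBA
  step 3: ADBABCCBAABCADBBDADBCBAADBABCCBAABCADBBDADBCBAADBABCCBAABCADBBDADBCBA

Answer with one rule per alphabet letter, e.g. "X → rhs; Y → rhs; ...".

A->CBA, B->ADB, C->BD, D->ABC

  step 2 ⇒ step 3: BDADBCBABDADBCBABDADBCBA ⇒ ADB·ABC·CBA·ABC·ADB·BD·ADB·CBA·ADB·ABC·CBA·ABC·ADB·BD·ADB·CBA·ADB·ABC·CBA·ABC·ADB·BD·ADB·CBA
    A ↦ CBA
    B ↦ ADB
    C ↦ BD
    D ↦ ABC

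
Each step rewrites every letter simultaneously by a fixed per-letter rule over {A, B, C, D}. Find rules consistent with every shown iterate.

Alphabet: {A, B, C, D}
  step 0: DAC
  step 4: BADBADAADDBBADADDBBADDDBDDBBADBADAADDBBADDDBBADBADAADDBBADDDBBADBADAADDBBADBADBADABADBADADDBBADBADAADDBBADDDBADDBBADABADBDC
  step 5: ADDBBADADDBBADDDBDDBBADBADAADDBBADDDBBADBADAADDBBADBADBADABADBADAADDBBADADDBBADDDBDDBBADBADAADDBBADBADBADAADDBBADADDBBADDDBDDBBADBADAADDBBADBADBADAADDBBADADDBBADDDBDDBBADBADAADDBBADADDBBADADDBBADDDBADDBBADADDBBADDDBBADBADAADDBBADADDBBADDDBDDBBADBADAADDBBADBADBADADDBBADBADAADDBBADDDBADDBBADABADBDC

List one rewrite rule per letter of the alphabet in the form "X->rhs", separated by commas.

A->DDB, B->A, C->BDC, D->BAD

  step 4 ⇒ step 5: BADBADAADDBBADADDBBADDDBDDBBADBADAADDBBADDDBBADBADAADDBBADDDBBADBADAADDBBADBADBADABADBADADDBBADBADAADDBBADDDBADDBBADABADBDC ⇒ A·DDB·BAD·A·DDB·BAD·DDB·DDB·BAD·BAD·A·A·DDB·BAD·DDB·BAD·BAD·A·A·DDB·BAD·BAD·BAD·A·BAD·BAD·A·A·DDB·BAD·A·DDB·BAD·DDB·DDB·BAD·BAD·A·A·DDB·BAD·BAD·BAD·A·A·DDB·BAD·A·DDB·BAD·DDB·DDB·BAD·BAD·A·A·DDB·BAD·BAD·BAD·A·A·DDB·BAD·A·DDB·BAD·DDB·DDB·BAD·BAD·A·A·DDB·BAD·A·DDB·BAD·A·DDB·BAD·DDB·A·DDB·BAD·A·DDB·BAD·DDB·BAD·BAD·A·A·DDB·BAD·A·DDB·BAD·DDB·DDB·BAD·BAD·A·A·DDB·BAD·BAD·BAD·A·DDB·BAD·BAD·A·A·DDB·BAD·DDB·A·DDB·BAD·A·BAD·BDC
    A ↦ DDB
    B ↦ A
    C ↦ BDC
    D ↦ BAD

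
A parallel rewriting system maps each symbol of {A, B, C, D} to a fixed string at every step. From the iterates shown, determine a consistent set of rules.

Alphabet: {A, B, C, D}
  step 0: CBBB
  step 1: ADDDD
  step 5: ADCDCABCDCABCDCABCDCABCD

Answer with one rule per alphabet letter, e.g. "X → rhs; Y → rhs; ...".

A->C, B->D, C->AD, D->AB

  step 0 ⇒ step 1: CBBB ⇒ AD·D·D·D
    B ↦ D
    C ↦ AD
    A ↦ C  (constrained at step 1)
    D ↦ AB  (constrained at step 1)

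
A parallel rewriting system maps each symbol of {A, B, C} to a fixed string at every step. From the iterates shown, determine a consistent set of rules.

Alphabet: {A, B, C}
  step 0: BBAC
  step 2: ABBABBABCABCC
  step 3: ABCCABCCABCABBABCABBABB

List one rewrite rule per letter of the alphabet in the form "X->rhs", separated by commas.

  step 2 ⇒ step 3: ABBABBABCABCC ⇒ AB·C·C·AB·C·C·AB·C·ABB·AB·C·ABB·ABB
    A ↦ AB
    B ↦ C
    C ↦ ABB

A->AB, B->C, C->ABB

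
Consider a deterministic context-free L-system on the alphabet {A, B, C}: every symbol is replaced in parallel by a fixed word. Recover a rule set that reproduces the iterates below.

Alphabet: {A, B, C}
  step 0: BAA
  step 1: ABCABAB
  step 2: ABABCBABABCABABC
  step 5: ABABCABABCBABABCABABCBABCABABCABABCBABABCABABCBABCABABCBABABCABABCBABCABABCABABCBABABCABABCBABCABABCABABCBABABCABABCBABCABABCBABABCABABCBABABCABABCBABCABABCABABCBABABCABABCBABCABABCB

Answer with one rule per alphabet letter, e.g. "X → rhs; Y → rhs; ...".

  step 1 ⇒ step 2: ABCABAB ⇒ AB·ABC·B·AB·ABC·AB·ABC
    A ↦ AB
    B ↦ ABC
    C ↦ B

A->AB, B->ABC, C->B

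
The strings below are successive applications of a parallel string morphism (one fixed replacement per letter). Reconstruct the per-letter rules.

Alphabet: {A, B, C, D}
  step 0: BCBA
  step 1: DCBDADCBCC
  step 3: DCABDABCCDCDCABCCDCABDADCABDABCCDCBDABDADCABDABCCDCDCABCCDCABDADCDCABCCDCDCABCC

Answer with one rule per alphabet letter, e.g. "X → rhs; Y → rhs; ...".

  step 0 ⇒ step 1: BCBA ⇒ DC·BDA·DC·BCC
    A ↦ BCC
    B ↦ DC
    C ↦ BDA
    D ↦ DCA  (constrained at step 1)

A->BCC, B->DC, C->BDA, D->DCA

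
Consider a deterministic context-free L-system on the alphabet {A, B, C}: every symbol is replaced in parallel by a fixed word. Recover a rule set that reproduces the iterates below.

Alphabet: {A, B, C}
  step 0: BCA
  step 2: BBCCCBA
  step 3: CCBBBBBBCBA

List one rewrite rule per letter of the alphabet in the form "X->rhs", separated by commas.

A->BA, B->C, C->BB

  step 2 ⇒ step 3: BBCCCBA ⇒ C·C·BB·BB·BB·C·BA
    A ↦ BA
    B ↦ C
    C ↦ BB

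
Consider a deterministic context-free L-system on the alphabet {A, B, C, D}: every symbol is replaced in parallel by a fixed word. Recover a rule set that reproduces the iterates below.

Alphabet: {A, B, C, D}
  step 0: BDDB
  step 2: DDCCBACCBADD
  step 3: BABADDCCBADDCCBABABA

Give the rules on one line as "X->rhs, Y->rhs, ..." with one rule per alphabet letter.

  step 2 ⇒ step 3: DDCCBACCBADD ⇒ BA·BA·D·D·CC·BA·D·D·CC·BA·BA·BA
    A ↦ BA
    B ↦ CC
    C ↦ D
    D ↦ BA

A->BA, B->CC, C->D, D->BA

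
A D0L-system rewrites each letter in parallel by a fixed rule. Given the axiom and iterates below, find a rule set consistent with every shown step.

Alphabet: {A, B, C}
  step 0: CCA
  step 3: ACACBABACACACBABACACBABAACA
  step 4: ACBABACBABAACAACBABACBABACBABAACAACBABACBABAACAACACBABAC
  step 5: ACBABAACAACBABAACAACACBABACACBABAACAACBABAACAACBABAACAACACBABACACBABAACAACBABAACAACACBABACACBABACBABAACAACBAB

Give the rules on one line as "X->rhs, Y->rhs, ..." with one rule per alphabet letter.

  step 4 ⇒ step 5: ACBABACBABAACAACBABACBABACBABAACAACBABACBABAACAACACBABAC ⇒ AC·BAB·A·AC·A·AC·BAB·A·AC·A·AC·AC·BAB·AC·AC·BAB·A·AC·A·AC·BAB·A·AC·A·AC·BAB·A·AC·A·AC·AC·BAB·AC·AC·BAB·A·AC·A·AC·BAB·A·AC·A·AC·AC·BAB·AC·AC·BAB·AC·BAB·A·AC·A·AC·BAB
    A ↦ AC
    B ↦ A
    C ↦ BAB

A->AC, B->A, C->BAB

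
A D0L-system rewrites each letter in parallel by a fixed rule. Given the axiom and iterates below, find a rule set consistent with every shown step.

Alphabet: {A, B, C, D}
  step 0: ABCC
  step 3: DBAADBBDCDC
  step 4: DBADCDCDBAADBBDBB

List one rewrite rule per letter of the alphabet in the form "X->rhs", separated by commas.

  step 3 ⇒ step 4: DBAADBBDCDC ⇒ DB·A·DC·DC·DB·A·A·DB·B·DB·B
    A ↦ DC
    B ↦ A
    C ↦ B
    D ↦ DB

A->DC, B->A, C->B, D->DB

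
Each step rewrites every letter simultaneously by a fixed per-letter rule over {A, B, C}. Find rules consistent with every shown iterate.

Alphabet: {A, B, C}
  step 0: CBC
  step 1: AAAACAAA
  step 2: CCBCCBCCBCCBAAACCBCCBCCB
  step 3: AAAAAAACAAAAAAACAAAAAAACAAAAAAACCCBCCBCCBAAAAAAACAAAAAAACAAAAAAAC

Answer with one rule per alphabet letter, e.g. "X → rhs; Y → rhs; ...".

A->CCB, B->AC, C->AAA

  step 2 ⇒ step 3: CCBCCBCCBCCBAAACCBCCBCCB ⇒ AAA·AAA·AC·AAA·AAA·AC·AAA·AAA·AC·AAA·AAA·AC·CCB·CCB·CCB·AAA·AAA·AC·AAA·AAA·AC·AAA·AAA·AC
    A ↦ CCB
    B ↦ AC
    C ↦ AAA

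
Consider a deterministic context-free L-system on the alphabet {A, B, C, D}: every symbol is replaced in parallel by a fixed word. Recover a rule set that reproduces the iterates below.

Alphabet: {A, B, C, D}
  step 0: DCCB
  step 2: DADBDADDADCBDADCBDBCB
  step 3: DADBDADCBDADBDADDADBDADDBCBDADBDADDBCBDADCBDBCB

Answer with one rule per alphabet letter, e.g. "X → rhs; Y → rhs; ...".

A->B, B->CB, C->DB, D->DAD

  step 2 ⇒ step 3: DADBDADDADCBDADCBDBCB ⇒ DAD·B·DAD·CB·DAD·B·DAD·DAD·B·DAD·DB·CB·DAD·B·DAD·DB·CB·DAD·CB·DB·CB
    A ↦ B
    B ↦ CB
    C ↦ DB
    D ↦ DAD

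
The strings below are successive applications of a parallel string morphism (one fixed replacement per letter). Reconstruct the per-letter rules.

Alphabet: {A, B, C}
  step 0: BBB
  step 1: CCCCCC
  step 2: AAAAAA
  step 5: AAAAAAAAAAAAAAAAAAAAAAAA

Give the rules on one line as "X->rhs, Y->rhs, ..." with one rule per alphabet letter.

  step 1 ⇒ step 2: CCCCCC ⇒ A·A·A·A·A·A
    C ↦ A
    A ↦ BB  (constrained at step 2)
  step 0 ⇒ step 1: BBB ⇒ CC·CC·CC
    B ↦ CC

A->BB, B->CC, C->A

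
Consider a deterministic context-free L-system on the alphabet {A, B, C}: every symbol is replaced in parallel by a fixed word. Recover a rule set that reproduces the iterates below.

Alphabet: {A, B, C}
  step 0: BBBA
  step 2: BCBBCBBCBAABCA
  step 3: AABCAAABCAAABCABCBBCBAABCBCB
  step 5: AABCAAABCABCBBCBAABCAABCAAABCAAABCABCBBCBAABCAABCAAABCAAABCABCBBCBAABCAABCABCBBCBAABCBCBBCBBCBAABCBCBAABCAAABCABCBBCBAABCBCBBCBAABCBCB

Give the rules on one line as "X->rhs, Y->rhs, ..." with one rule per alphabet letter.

A->BCB, B->A, C->ABC

  step 2 ⇒ step 3: BCBBCBBCBAABCA ⇒ A·ABC·A·A·ABC·A·A·ABC·A·BCB·BCB·A·ABC·BCB
    A ↦ BCB
    B ↦ A
    C ↦ ABC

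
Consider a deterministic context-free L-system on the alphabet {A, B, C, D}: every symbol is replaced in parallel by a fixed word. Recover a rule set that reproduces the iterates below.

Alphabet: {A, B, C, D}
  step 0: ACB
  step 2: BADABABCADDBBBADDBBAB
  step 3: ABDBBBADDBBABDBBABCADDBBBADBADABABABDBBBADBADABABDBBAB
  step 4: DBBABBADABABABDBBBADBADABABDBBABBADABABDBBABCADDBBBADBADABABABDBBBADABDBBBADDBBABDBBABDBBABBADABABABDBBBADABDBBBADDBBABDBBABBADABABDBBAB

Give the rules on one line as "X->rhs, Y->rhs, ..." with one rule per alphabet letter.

A->DBB, B->AB, C->CAD, D->BAD

  step 3 ⇒ step 4: ABDBBBADDBBABDBBABCADDBBBADBADABABABDBBBADBADABABDBBAB ⇒ DBB·AB·BAD·AB·AB·AB·DBB·BAD·BAD·AB·AB·DBB·AB·BAD·AB·AB·DBB·AB·CAD·DBB·BAD·BAD·AB·AB·AB·DBB·BAD·AB·DBB·BAD·DBB·AB·DBB·AB·DBB·AB·BAD·AB·AB·AB·DBB·BAD·AB·DBB·BAD·DBB·AB·DBB·AB·BAD·AB·AB·DBB·AB
    A ↦ DBB
    B ↦ AB
    C ↦ CAD
    D ↦ BAD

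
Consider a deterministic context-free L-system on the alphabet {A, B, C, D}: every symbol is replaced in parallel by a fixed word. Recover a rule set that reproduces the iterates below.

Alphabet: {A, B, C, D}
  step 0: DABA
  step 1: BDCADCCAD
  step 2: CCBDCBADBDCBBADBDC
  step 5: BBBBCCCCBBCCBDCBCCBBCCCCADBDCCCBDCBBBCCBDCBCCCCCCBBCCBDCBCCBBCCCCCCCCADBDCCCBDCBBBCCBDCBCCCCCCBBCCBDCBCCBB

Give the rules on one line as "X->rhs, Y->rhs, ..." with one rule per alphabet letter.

A->AD, B->CC, C->B, D->BDC

  step 1 ⇒ step 2: BDCADCCAD ⇒ CC·BDC·B·AD·BDC·B·B·AD·BDC
    A ↦ AD
    B ↦ CC
    C ↦ B
    D ↦ BDC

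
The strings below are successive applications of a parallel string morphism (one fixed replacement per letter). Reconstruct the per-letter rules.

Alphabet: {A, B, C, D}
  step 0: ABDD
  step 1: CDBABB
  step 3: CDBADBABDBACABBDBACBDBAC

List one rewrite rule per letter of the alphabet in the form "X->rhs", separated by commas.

A->C, B->DBA, C->AB, D->B

  step 0 ⇒ step 1: ABDD ⇒ C·DBA·B·B
    A ↦ C
    B ↦ DBA
    D ↦ B
    C ↦ AB  (constrained at step 1)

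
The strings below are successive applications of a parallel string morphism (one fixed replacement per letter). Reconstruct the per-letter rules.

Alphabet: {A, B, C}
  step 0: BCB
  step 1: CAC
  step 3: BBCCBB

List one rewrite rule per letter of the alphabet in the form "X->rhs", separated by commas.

A->BB, B->C, C->A

  step 0 ⇒ step 1: BCB ⇒ C·A·C
    B ↦ C
    C ↦ A
    A ↦ BB  (constrained at step 1)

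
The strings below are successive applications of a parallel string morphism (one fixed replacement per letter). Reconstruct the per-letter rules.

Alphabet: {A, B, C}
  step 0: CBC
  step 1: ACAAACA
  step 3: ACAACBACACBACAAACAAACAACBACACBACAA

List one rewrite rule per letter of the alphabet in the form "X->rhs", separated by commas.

  step 0 ⇒ step 1: CBC ⇒ ACA·A·ACA
    B ↦ A
    C ↦ ACA
    A ↦ CB  (constrained at step 1)

A->CB, B->A, C->ACA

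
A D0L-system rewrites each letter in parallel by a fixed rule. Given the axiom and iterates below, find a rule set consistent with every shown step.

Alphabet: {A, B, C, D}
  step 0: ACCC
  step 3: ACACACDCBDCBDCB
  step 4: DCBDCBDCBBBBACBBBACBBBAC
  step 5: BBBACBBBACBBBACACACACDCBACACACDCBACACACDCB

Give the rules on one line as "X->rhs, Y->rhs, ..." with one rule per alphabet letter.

A->DC, B->AC, C->B, D->BB

  step 4 ⇒ step 5: DCBDCBDCBBBBACBBBACBBBAC ⇒ BB·B·AC·BB·B·AC·BB·B·AC·AC·AC·AC·DC·B·AC·AC·AC·DC·B·AC·AC·AC·DC·B
    A ↦ DC
    B ↦ AC
    C ↦ B
    D ↦ BB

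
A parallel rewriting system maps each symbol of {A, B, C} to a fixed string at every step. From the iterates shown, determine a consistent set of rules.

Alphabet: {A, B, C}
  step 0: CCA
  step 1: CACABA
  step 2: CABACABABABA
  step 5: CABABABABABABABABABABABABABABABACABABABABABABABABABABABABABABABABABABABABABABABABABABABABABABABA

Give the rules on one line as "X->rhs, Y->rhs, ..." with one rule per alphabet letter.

  step 1 ⇒ step 2: CACABA ⇒ CA·BA·CA·BA·BA·BA
    A ↦ BA
    B ↦ BA
    C ↦ CA

A->BA, B->BA, C->CA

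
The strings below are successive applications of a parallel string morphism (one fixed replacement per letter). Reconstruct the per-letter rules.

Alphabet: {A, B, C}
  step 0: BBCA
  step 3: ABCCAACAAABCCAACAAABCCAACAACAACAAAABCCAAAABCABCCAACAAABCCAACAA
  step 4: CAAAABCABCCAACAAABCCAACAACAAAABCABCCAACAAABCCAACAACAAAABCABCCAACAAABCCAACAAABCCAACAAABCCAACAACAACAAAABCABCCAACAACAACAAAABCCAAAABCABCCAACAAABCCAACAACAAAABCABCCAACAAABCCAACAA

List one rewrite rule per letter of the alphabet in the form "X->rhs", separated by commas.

A->CAA, B->A, C->ABC

  step 3 ⇒ step 4: ABCCAACAAABCCAACAAABCCAACAACAACAAAABCCAAAABCABCCAACAAABCCAACAA ⇒ CAA·A·ABC·ABC·CAA·CAA·ABC·CAA·CAA·CAA·A·ABC·ABC·CAA·CAA·ABC·CAA·CAA·CAA·A·ABC·ABC·CAA·CAA·ABC·CAA·CAA·ABC·CAA·CAA·ABC·CAA·CAA·CAA·CAA·A·ABC·ABC·CAA·CAA·CAA·CAA·A·ABC·CAA·A·ABC·ABC·CAA·CAA·ABC·CAA·CAA·CAA·A·ABC·ABC·CAA·CAA·ABC·CAA·CAA
    A ↦ CAA
    B ↦ A
    C ↦ ABC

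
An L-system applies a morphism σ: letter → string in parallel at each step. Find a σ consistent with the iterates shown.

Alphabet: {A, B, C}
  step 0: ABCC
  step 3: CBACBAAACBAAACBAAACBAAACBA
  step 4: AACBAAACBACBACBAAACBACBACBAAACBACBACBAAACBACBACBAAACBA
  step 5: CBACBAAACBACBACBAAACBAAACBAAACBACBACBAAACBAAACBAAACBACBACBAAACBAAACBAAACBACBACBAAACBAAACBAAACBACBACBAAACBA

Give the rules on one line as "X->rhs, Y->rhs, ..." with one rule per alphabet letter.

A->CBA, B->A, C->A

  step 4 ⇒ step 5: AACBAAACBACBACBAAACBACBACBAAACBACBACBAAACBACBACBAAACBA ⇒ CBA·CBA·A·A·CBA·CBA·CBA·A·A·CBA·A·A·CBA·A·A·CBA·CBA·CBA·A·A·CBA·A·A·CBA·A·A·CBA·CBA·CBA·A·A·CBA·A·A·CBA·A·A·CBA·CBA·CBA·A·A·CBA·A·A·CBA·A·A·CBA·CBA·CBA·A·A·CBA
    A ↦ CBA
    B ↦ A
    C ↦ A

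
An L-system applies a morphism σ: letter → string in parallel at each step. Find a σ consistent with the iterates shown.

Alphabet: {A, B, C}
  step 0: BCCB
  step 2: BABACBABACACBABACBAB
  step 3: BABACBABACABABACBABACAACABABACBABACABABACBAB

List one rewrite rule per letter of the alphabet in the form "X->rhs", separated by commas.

  step 2 ⇒ step 3: BABACBABACACBABACBAB ⇒ BAB·AC·BAB·AC·A·BAB·AC·BAB·AC·A·AC·A·BAB·AC·BAB·AC·A·BAB·AC·BAB
    A ↦ AC
    B ↦ BAB
    C ↦ A

A->AC, B->BAB, C->A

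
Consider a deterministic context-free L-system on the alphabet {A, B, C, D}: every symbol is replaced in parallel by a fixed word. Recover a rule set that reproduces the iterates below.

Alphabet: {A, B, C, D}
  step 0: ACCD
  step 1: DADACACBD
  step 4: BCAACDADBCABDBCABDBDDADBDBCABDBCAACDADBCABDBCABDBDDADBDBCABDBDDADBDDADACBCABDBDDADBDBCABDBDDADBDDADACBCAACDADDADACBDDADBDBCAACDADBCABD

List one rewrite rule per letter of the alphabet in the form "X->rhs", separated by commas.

A->DAD, B->BCA, C->AC, D->BD

  step 0 ⇒ step 1: ACCD ⇒ DAD·AC·AC·BD
    A ↦ DAD
    C ↦ AC
    D ↦ BD
    B ↦ BCA  (constrained at step 1)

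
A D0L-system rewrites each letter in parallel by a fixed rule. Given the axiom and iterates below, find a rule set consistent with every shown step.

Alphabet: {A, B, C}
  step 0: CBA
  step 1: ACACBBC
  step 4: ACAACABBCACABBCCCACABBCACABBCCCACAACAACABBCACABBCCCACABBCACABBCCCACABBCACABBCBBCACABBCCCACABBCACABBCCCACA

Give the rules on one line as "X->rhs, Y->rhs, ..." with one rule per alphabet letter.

A->BBC, B->C, C->ACA

  step 0 ⇒ step 1: CBA ⇒ ACA·C·BBC
    A ↦ BBC
    B ↦ C
    C ↦ ACA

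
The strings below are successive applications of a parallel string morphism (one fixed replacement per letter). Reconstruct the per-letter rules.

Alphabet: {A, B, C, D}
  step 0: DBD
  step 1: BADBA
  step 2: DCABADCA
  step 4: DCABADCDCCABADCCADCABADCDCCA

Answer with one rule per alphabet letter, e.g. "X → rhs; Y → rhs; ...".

A->CA, B->D, C->DC, D->BA

  step 1 ⇒ step 2: BADBA ⇒ D·CA·BA·D·CA
    A ↦ CA
    B ↦ D
    D ↦ BA
    C ↦ DC  (constrained at step 2)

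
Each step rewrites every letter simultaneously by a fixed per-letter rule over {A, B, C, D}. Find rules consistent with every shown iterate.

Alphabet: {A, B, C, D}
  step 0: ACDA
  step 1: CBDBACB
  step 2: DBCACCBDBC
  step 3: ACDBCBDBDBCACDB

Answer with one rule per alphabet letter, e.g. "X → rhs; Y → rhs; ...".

A->CB, B->C, C->DB, D->A

  step 2 ⇒ step 3: DBCACCBDBC ⇒ A·C·DB·CB·DB·DB·C·A·C·DB
    A ↦ CB
    B ↦ C
    C ↦ DB
    D ↦ A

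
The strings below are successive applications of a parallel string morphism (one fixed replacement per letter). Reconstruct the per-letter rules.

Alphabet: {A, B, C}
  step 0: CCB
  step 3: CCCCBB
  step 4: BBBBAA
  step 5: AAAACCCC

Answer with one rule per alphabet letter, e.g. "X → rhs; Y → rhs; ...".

  step 4 ⇒ step 5: BBBBAA ⇒ A·A·A·A·CC·CC
    A ↦ CC
    B ↦ A
  step 3 ⇒ step 4: CCCCBB ⇒ B·B·B·B·A·A
    C ↦ B

A->CC, B->A, C->B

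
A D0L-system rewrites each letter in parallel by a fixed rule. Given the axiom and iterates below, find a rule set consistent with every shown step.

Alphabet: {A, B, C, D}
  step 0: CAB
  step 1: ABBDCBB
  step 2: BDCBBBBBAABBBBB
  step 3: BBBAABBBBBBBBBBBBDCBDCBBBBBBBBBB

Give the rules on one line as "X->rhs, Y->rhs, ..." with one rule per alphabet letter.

  step 2 ⇒ step 3: BDCBBBBBAABBBBB ⇒ BB·BA·AB·BB·BB·BB·BB·BB·BDC·BDC·BB·BB·BB·BB·BB
    A ↦ BDC
    B ↦ BB
    C ↦ AB
    D ↦ BA

A->BDC, B->BB, C->AB, D->BA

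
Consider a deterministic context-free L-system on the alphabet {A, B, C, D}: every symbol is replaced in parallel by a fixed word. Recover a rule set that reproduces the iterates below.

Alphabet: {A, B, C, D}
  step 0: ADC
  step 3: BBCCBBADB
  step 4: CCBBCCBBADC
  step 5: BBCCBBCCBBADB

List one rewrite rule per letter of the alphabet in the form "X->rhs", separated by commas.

A->BB, B->C, C->B, D->AD

  step 4 ⇒ step 5: CCBBCCBBADC ⇒ B·B·C·C·B·B·C·C·BB·AD·B
    A ↦ BB
    B ↦ C
    C ↦ B
    D ↦ AD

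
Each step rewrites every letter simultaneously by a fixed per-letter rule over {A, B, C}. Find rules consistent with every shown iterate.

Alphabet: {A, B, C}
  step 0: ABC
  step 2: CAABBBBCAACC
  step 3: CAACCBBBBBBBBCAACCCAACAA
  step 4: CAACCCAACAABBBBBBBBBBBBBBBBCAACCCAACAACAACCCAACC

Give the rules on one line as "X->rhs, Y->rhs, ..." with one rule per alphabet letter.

A->C, B->BB, C->CAA

  step 3 ⇒ step 4: CAACCBBBBBBBBCAACCCAACAA ⇒ CAA·C·C·CAA·CAA·BB·BB·BB·BB·BB·BB·BB·BB·CAA·C·C·CAA·CAA·CAA·C·C·CAA·C·C
    A ↦ C
    B ↦ BB
    C ↦ CAA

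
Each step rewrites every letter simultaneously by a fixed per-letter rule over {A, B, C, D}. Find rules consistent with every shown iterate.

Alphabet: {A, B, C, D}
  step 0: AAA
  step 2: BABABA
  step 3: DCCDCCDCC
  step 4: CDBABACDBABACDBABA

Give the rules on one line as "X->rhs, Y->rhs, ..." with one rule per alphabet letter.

  step 3 ⇒ step 4: DCCDCCDCC ⇒ CD·BA·BA·CD·BA·BA·CD·BA·BA
    C ↦ BA
    D ↦ CD
  step 2 ⇒ step 3: BABABA ⇒ DC·C·DC·C·DC·C
    A ↦ C
  step 2 ⇒ step 3: BABABA ⇒ DC·C·DC·C·DC·C
    B ↦ DC

A->C, B->DC, C->BA, D->CD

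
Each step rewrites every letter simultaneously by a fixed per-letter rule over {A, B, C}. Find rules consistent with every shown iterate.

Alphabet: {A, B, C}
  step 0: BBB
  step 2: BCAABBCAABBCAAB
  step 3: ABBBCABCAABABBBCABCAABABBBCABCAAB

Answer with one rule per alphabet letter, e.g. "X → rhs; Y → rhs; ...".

A->BCA, B->AB, C->B

  step 2 ⇒ step 3: BCAABBCAABBCAAB ⇒ AB·B·BCA·BCA·AB·AB·B·BCA·BCA·AB·AB·B·BCA·BCA·AB
    A ↦ BCA
    B ↦ AB
    C ↦ B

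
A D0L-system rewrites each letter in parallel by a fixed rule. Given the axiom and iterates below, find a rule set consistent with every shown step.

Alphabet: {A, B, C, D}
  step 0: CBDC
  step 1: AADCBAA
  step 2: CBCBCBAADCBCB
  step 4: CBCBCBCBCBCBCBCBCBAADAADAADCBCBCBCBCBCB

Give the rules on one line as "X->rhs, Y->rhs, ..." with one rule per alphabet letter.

  step 1 ⇒ step 2: AADCBAA ⇒ CB·CB·CB·AA·D·CB·CB
    A ↦ CB
    B ↦ D
    C ↦ AA
    D ↦ CB

A->CB, B->D, C->AA, D->CB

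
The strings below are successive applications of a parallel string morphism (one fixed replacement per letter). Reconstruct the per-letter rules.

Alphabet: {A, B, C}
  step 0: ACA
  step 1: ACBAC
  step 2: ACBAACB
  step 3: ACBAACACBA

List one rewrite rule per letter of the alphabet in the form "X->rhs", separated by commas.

  step 2 ⇒ step 3: ACBAACB ⇒ AC·B·A·AC·AC·B·A
    A ↦ AC
    B ↦ A
    C ↦ B

A->AC, B->A, C->B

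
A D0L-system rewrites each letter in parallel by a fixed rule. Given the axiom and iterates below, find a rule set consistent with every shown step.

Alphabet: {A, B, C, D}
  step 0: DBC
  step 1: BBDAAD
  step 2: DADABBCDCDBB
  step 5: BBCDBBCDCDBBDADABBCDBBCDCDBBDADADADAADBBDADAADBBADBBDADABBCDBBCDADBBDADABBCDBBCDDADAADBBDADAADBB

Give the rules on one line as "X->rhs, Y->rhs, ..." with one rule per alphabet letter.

A->CD, B->DA, C->AD, D->BB

  step 1 ⇒ step 2: BBDAAD ⇒ DA·DA·BB·CD·CD·BB
    A ↦ CD
    B ↦ DA
    D ↦ BB
  step 0 ⇒ step 1: DBC ⇒ BB·DA·AD
    C ↦ AD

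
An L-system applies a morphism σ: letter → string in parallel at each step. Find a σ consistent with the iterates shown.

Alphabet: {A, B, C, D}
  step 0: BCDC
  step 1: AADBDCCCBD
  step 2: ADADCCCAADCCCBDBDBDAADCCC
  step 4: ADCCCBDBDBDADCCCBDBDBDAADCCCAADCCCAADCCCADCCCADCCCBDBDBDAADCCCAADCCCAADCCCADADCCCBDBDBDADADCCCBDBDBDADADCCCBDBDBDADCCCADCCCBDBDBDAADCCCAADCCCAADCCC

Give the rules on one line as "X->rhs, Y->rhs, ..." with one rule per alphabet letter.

  step 1 ⇒ step 2: AADBDCCCBD ⇒ AD·AD·CCC·AAD·CCC·BD·BD·BD·AAD·CCC
    A ↦ AD
    B ↦ AAD
    C ↦ BD
    D ↦ CCC

A->AD, B->AAD, C->BD, D->CCC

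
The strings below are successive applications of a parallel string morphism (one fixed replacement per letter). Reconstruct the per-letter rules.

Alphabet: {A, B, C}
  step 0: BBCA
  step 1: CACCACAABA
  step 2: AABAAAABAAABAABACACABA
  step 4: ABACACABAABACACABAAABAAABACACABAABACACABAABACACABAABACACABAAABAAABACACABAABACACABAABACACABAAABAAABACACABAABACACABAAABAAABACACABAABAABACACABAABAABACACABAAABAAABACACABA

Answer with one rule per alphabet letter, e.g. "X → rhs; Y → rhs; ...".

A->ABA, B->CAC, C->A

  step 1 ⇒ step 2: CACCACAABA ⇒ A·ABA·A·A·ABA·A·ABA·ABA·CAC·ABA
    A ↦ ABA
    B ↦ CAC
    C ↦ A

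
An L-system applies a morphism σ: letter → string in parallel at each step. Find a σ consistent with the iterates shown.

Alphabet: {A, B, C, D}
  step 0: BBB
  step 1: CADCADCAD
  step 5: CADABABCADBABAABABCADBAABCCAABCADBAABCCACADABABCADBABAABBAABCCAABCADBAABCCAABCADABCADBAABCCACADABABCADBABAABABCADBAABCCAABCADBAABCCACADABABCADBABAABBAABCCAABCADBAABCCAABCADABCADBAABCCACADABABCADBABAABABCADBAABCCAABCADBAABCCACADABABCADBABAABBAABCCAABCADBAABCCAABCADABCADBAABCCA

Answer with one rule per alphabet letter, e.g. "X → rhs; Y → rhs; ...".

A->AB, B->CAD, C->BA, D->CCA

  step 0 ⇒ step 1: BBB ⇒ CAD·CAD·CAD
    B ↦ CAD
    A ↦ AB  (constrained at step 1)
    C ↦ BA  (constrained at step 1)
    D ↦ CCA  (constrained at step 1)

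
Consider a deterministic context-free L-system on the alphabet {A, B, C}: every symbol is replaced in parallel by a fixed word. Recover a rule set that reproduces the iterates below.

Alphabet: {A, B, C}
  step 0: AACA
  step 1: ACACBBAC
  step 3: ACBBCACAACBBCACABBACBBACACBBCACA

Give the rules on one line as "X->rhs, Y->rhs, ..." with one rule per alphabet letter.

  step 0 ⇒ step 1: AACA ⇒ AC·AC·BB·AC
    A ↦ AC
    C ↦ BB
    B ↦ CA  (constrained at step 1)

A->AC, B->CA, C->BB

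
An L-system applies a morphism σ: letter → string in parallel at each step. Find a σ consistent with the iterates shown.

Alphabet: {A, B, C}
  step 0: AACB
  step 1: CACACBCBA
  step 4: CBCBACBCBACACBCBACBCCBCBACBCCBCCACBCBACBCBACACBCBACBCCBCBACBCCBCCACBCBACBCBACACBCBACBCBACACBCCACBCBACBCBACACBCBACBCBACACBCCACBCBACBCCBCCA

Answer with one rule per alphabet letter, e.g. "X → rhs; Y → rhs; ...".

A->CA, B->BA, C->CBC

  step 0 ⇒ step 1: AACB ⇒ CA·CA·CBC·BA
    A ↦ CA
    B ↦ BA
    C ↦ CBC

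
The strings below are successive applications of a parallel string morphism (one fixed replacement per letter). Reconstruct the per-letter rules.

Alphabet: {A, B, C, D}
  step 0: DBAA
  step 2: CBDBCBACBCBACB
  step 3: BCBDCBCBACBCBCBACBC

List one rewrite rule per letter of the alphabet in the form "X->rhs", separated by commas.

A->BAC, B->C, C->B, D->BD

  step 2 ⇒ step 3: CBDBCBACBCBACB ⇒ B·C·BD·C·B·C·BAC·B·C·B·C·BAC·B·C
    A ↦ BAC
    B ↦ C
    C ↦ B
    D ↦ BD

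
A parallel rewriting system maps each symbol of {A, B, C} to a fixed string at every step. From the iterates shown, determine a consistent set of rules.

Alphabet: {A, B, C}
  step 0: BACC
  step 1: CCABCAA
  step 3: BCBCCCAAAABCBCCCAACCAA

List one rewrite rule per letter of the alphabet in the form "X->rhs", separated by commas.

A->BC, B->CCA, C->A

  step 0 ⇒ step 1: BACC ⇒ CCA·BC·A·A
    A ↦ BC
    B ↦ CCA
    C ↦ A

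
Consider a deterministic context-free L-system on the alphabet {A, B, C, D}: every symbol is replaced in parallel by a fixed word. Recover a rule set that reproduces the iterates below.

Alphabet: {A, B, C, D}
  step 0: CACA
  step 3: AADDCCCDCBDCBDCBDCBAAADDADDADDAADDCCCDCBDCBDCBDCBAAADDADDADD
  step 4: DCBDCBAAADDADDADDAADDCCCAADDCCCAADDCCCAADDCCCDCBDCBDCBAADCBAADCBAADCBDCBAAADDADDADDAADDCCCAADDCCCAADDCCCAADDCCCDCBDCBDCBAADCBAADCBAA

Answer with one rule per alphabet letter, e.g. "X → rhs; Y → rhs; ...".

A->DCB, B->CCC, C->ADD, D->A

  step 3 ⇒ step 4: AADDCCCDCBDCBDCBDCBAAADDADDADDAADDCCCDCBDCBDCBDCBAAADDADDADD ⇒ DCB·DCB·A·A·ADD·ADD·ADD·A·ADD·CCC·A·ADD·CCC·A·ADD·CCC·A·ADD·CCC·DCB·DCB·DCB·A·A·DCB·A·A·DCB·A·A·DCB·DCB·A·A·ADD·ADD·ADD·A·ADD·CCC·A·ADD·CCC·A·ADD·CCC·A·ADD·CCC·DCB·DCB·DCB·A·A·DCB·A·A·DCB·A·A
    A ↦ DCB
    B ↦ CCC
    C ↦ ADD
    D ↦ A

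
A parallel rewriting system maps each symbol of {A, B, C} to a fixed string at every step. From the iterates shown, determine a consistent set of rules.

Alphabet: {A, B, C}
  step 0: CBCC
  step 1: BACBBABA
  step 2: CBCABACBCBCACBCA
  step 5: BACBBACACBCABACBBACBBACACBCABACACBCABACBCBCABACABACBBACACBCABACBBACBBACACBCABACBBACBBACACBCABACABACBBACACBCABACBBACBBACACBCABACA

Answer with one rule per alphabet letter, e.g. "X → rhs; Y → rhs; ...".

  step 1 ⇒ step 2: BACBBABA ⇒ CB·CA·BA·CB·CB·CA·CB·CA
    A ↦ CA
    B ↦ CB
    C ↦ BA

A->CA, B->CB, C->BA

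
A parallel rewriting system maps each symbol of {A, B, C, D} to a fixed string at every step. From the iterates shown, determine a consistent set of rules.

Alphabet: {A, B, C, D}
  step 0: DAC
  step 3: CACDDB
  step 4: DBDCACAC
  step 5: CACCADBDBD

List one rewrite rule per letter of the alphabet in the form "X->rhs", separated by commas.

  step 4 ⇒ step 5: DBDCACAC ⇒ CA·C·CA·D·B·D·B·D
    A ↦ B
    B ↦ C
    C ↦ D
    D ↦ CA

A->B, B->C, C->D, D->CA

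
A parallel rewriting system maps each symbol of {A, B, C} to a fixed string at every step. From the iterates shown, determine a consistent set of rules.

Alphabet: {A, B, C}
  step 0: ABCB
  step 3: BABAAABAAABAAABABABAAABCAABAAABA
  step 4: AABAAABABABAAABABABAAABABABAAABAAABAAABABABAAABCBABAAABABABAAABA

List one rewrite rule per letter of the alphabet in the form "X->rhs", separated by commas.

A->BA, B->AA, C->BC

  step 3 ⇒ step 4: BABAAABAAABAAABABABAAABCAABAAABA ⇒ AA·BA·AA·BA·BA·BA·AA·BA·BA·BA·AA·BA·BA·BA·AA·BA·AA·BA·AA·BA·BA·BA·AA·BC·BA·BA·AA·BA·BA·BA·AA·BA
    A ↦ BA
    B ↦ AA
    C ↦ BC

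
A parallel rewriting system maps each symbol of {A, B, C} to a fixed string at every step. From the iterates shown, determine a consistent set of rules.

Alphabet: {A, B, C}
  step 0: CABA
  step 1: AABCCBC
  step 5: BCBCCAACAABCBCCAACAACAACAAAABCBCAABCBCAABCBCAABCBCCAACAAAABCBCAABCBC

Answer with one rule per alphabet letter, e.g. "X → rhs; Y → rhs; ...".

  step 0 ⇒ step 1: CABA ⇒ AA·BC·C·BC
    A ↦ BC
    B ↦ C
    C ↦ AA

A->BC, B->C, C->AA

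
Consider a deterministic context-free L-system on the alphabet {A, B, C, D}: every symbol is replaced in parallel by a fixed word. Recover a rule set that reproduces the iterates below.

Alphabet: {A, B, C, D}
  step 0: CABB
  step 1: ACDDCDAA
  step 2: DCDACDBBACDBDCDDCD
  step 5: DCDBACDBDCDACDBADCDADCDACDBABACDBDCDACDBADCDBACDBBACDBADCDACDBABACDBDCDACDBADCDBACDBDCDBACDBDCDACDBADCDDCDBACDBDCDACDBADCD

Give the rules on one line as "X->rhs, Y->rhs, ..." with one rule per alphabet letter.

A->DCD, B->A, C->ACD, D->B

  step 1 ⇒ step 2: ACDDCDAA ⇒ DCD·ACD·B·B·ACD·B·DCD·DCD
    A ↦ DCD
    C ↦ ACD
    D ↦ B
  step 0 ⇒ step 1: CABB ⇒ ACD·DCD·A·A
    B ↦ A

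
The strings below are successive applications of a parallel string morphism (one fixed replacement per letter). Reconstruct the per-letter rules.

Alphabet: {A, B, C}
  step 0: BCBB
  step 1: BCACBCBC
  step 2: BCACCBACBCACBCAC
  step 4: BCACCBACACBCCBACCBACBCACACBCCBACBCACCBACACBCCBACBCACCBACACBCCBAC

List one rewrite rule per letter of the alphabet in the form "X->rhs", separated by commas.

A->CB, B->BC, C->AC

  step 1 ⇒ step 2: BCACBCBC ⇒ BC·AC·CB·AC·BC·AC·BC·AC
    A ↦ CB
    B ↦ BC
    C ↦ AC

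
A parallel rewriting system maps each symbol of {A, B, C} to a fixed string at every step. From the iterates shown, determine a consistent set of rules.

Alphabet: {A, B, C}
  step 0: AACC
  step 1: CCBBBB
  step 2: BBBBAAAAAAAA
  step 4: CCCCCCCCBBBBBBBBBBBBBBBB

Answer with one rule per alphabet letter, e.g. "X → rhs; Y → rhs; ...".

A->C, B->AA, C->BB

  step 1 ⇒ step 2: CCBBBB ⇒ BB·BB·AA·AA·AA·AA
    B ↦ AA
    C ↦ BB
  step 0 ⇒ step 1: AACC ⇒ C·C·BB·BB
    A ↦ C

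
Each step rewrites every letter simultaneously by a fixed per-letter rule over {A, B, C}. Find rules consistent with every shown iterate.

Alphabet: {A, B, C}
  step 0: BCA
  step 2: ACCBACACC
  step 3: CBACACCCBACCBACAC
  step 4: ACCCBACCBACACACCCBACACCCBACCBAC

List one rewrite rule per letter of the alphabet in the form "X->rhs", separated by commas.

A->CB, B->C, C->AC

  step 3 ⇒ step 4: CBACACCCBACCBACAC ⇒ AC·C·CB·AC·CB·AC·AC·AC·C·CB·AC·AC·C·CB·AC·CB·AC
    A ↦ CB
    B ↦ C
    C ↦ AC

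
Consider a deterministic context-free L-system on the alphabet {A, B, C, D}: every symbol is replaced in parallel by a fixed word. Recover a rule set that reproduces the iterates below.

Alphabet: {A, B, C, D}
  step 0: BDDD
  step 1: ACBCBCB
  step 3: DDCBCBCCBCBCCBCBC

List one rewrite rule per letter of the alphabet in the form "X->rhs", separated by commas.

  step 0 ⇒ step 1: BDDD ⇒ A·CB·CB·CB
    B ↦ A
    D ↦ CB
    A ↦ C  (constrained at step 1)
    C ↦ DD  (constrained at step 1)

A->C, B->A, C->DD, D->CB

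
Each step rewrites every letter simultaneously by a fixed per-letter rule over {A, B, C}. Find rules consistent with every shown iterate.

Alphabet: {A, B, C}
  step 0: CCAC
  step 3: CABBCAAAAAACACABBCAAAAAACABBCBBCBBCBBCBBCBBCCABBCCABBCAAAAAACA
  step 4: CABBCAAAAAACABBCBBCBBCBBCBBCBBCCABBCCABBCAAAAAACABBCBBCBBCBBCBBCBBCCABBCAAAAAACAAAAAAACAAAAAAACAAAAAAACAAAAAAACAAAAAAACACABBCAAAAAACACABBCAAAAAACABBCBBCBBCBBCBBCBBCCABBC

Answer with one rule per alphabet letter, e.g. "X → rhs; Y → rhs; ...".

  step 3 ⇒ step 4: CABBCAAAAAACACABBCAAAAAACABBCBBCBBCBBCBBCBBCCABBCCABBCAAAAAACA ⇒ CA·BBC·AAA·AAA·CA·BBC·BBC·BBC·BBC·BBC·BBC·CA·BBC·CA·BBC·AAA·AAA·CA·BBC·BBC·BBC·BBC·BBC·BBC·CA·BBC·AAA·AAA·CA·AAA·AAA·CA·AAA·AAA·CA·AAA·AAA·CA·AAA·AAA·CA·AAA·AAA·CA·CA·BBC·AAA·AAA·CA·CA·BBC·AAA·AAA·CA·BBC·BBC·BBC·BBC·BBC·BBC·CA·BBC
    A ↦ BBC
    B ↦ AAA
    C ↦ CA

A->BBC, B->AAA, C->CA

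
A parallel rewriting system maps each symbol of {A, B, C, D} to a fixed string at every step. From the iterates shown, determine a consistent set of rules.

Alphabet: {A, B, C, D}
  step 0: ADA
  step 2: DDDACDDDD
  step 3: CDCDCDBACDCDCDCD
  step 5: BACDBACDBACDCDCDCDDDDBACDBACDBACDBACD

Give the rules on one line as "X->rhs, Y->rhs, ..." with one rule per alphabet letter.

  step 2 ⇒ step 3: DDDACDDDD ⇒ CD·CD·CD·B·A·CD·CD·CD·CD
    A ↦ B
    C ↦ A
    D ↦ CD
    B ↦ DDD  (constrained at step 3)

A->B, B->DDD, C->A, D->CD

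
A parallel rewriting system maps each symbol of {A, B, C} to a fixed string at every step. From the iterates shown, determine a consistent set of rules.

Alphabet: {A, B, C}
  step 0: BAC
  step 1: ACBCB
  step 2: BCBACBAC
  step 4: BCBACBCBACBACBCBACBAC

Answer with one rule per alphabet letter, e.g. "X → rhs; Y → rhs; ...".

  step 1 ⇒ step 2: ACBCB ⇒ BC·B·AC·B·AC
    A ↦ BC
    B ↦ AC
    C ↦ B

A->BC, B->AC, C->B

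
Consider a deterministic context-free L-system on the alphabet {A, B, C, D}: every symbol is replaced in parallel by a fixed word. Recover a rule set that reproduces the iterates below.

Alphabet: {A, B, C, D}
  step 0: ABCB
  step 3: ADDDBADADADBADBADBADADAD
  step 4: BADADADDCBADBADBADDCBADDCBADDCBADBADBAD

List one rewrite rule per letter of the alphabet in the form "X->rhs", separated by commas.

  step 3 ⇒ step 4: ADDDBADADADBADBADBADADAD ⇒ B·AD·AD·AD·DC·B·AD·B·AD·B·AD·DC·B·AD·DC·B·AD·DC·B·AD·B·AD·B·AD
    A ↦ B
    B ↦ DC
    D ↦ AD
    C ↦ DD  (constrained at step 0)

A->B, B->DC, C->DD, D->AD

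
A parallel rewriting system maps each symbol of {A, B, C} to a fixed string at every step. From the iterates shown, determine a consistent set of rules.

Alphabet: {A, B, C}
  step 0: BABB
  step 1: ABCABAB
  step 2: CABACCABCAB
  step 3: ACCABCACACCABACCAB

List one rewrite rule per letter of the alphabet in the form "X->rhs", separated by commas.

  step 2 ⇒ step 3: CABACCABCAB ⇒ AC·C·AB·C·AC·AC·C·AB·AC·C·AB
    A ↦ C
    B ↦ AB
    C ↦ AC

A->C, B->AB, C->AC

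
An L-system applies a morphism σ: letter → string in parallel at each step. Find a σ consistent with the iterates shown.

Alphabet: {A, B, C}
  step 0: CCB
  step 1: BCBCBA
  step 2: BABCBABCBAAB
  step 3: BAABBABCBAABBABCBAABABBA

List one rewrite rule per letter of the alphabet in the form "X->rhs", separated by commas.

A->AB, B->BA, C->BC

  step 2 ⇒ step 3: BABCBABCBAAB ⇒ BA·AB·BA·BC·BA·AB·BA·BC·BA·AB·AB·BA
    A ↦ AB
    B ↦ BA
    C ↦ BC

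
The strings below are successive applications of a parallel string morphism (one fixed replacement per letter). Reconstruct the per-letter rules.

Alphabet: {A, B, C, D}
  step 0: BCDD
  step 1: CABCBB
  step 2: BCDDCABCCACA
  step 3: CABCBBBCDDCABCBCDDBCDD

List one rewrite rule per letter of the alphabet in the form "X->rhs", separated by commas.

  step 2 ⇒ step 3: BCDDCABCCACA ⇒ CA·BC·B·B·BC·DD·CA·BC·BC·DD·BC·DD
    A ↦ DD
    B ↦ CA
    C ↦ BC
    D ↦ B

A->DD, B->CA, C->BC, D->B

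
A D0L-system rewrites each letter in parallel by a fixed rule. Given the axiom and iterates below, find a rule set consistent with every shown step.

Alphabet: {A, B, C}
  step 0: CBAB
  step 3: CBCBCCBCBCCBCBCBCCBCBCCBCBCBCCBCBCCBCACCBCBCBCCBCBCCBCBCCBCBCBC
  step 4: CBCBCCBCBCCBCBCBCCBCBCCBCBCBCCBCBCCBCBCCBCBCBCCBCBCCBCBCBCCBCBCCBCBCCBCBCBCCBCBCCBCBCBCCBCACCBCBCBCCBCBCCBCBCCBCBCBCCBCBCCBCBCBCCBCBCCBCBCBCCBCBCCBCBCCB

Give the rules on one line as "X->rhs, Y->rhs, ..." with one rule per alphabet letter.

A->CAC, B->CBC, C->CB

  step 3 ⇒ step 4: CBCBCCBCBCCBCBCBCCBCBCCBCBCBCCBCBCCBCACCBCBCBCCBCBCCBCBCCBCBCBC ⇒ CB·CBC·CB·CBC·CB·CB·CBC·CB·CBC·CB·CB·CBC·CB·CBC·CB·CBC·CB·CB·CBC·CB·CBC·CB·CB·CBC·CB·CBC·CB·CBC·CB·CB·CBC·CB·CBC·CB·CB·CBC·CB·CAC·CB·CB·CBC·CB·CBC·CB·CBC·CB·CB·CBC·CB·CBC·CB·CB·CBC·CB·CBC·CB·CB·CBC·CB·CBC·CB·CBC·CB
    A ↦ CAC
    B ↦ CBC
    C ↦ CB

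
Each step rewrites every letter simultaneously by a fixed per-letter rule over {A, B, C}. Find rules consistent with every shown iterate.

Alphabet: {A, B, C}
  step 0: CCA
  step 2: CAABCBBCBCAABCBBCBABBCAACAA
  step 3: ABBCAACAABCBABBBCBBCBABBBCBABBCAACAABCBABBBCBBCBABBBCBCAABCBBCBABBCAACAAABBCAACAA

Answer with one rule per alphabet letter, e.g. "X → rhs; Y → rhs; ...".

A->CAA, B->BCB, C->ABB

  step 2 ⇒ step 3: CAABCBBCBCAABCBBCBABBCAACAA ⇒ ABB·CAA·CAA·BCB·ABB·BCB·BCB·ABB·BCB·ABB·CAA·CAA·BCB·ABB·BCB·BCB·ABB·BCB·CAA·BCB·BCB·ABB·CAA·CAA·ABB·CAA·CAA
    A ↦ CAA
    B ↦ BCB
    C ↦ ABB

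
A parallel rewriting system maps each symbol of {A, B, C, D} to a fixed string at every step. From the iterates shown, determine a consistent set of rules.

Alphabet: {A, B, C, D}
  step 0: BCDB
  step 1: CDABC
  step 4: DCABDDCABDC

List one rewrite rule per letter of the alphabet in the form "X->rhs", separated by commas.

A->D, B->C, C->D, D->AB

  step 0 ⇒ step 1: BCDB ⇒ C·D·AB·C
    B ↦ C
    C ↦ D
    D ↦ AB
    A ↦ D  (constrained at step 1)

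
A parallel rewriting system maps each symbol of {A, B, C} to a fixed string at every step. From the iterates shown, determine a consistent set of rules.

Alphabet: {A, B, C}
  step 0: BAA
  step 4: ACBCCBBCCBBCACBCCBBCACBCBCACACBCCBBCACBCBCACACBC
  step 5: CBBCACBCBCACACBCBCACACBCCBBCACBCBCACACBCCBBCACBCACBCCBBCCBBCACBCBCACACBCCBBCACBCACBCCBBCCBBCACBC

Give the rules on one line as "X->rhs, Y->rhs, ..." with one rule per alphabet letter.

A->CB, B->AC, C->BC

  step 4 ⇒ step 5: ACBCCBBCCBBCACBCCBBCACBCBCACACBCCBBCACBCBCACACBC ⇒ CB·BC·AC·BC·BC·AC·AC·BC·BC·AC·AC·BC·CB·BC·AC·BC·BC·AC·AC·BC·CB·BC·AC·BC·AC·BC·CB·BC·CB·BC·AC·BC·BC·AC·AC·BC·CB·BC·AC·BC·AC·BC·CB·BC·CB·BC·AC·BC
    A ↦ CB
    B ↦ AC
    C ↦ BC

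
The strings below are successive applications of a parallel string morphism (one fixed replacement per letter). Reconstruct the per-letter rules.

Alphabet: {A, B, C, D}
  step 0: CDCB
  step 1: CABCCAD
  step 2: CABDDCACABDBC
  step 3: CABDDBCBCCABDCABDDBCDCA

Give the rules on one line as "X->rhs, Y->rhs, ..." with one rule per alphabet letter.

  step 2 ⇒ step 3: CABDDCACABDBC ⇒ CA·BD·D·BC·BC·CA·BD·CA·BD·D·BC·D·CA
    A ↦ BD
    B ↦ D
    C ↦ CA
    D ↦ BC

A->BD, B->D, C->CA, D->BC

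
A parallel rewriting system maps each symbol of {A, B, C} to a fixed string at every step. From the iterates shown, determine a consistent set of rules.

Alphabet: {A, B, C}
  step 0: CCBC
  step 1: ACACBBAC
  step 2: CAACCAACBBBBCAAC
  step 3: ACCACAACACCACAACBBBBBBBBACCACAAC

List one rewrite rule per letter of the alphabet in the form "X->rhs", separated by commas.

A->CA, B->BB, C->AC

  step 2 ⇒ step 3: CAACCAACBBBBCAAC ⇒ AC·CA·CA·AC·AC·CA·CA·AC·BB·BB·BB·BB·AC·CA·CA·AC
    A ↦ CA
    B ↦ BB
    C ↦ AC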